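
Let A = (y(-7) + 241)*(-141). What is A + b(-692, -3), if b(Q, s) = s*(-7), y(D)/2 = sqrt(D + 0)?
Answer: -33960 - 282*I*sqrt(7) ≈ -33960.0 - 746.1*I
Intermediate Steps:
y(D) = 2*sqrt(D) (y(D) = 2*sqrt(D + 0) = 2*sqrt(D))
b(Q, s) = -7*s
A = -33981 - 282*I*sqrt(7) (A = (2*sqrt(-7) + 241)*(-141) = (2*(I*sqrt(7)) + 241)*(-141) = (2*I*sqrt(7) + 241)*(-141) = (241 + 2*I*sqrt(7))*(-141) = -33981 - 282*I*sqrt(7) ≈ -33981.0 - 746.1*I)
A + b(-692, -3) = (-33981 - 282*I*sqrt(7)) - 7*(-3) = (-33981 - 282*I*sqrt(7)) + 21 = -33960 - 282*I*sqrt(7)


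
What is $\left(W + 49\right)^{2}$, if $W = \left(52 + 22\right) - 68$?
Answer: $3025$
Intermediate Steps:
$W = 6$ ($W = 74 - 68 = 6$)
$\left(W + 49\right)^{2} = \left(6 + 49\right)^{2} = 55^{2} = 3025$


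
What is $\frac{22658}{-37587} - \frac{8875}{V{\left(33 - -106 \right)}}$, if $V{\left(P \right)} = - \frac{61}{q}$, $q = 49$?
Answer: $\frac{16344264487}{2292807} \approx 7128.5$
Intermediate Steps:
$V{\left(P \right)} = - \frac{61}{49}$
$\frac{22658}{-37587} - \frac{8875}{V{\left(33 - -106 \right)}} = \frac{22658}{-37587} - \frac{8875}{- \frac{61}{49}} = 22658 \left(- \frac{1}{37587}\right) - - \frac{434875}{61} = - \frac{22658}{37587} + \frac{434875}{61} = \frac{16344264487}{2292807}$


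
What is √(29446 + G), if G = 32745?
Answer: √62191 ≈ 249.38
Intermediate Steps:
√(29446 + G) = √(29446 + 32745) = √62191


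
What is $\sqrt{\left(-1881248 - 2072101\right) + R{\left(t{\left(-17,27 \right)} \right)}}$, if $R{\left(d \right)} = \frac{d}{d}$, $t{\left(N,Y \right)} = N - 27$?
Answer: $2 i \sqrt{988337} \approx 1988.3 i$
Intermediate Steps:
$t{\left(N,Y \right)} = -27 + N$
$R{\left(d \right)} = 1$
$\sqrt{\left(-1881248 - 2072101\right) + R{\left(t{\left(-17,27 \right)} \right)}} = \sqrt{\left(-1881248 - 2072101\right) + 1} = \sqrt{-3953349 + 1} = \sqrt{-3953348} = 2 i \sqrt{988337}$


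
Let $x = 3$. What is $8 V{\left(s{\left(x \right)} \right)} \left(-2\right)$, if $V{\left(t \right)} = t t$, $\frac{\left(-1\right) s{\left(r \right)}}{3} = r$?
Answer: $-1296$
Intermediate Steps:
$s{\left(r \right)} = - 3 r$
$V{\left(t \right)} = t^{2}$
$8 V{\left(s{\left(x \right)} \right)} \left(-2\right) = 8 \left(\left(-3\right) 3\right)^{2} \left(-2\right) = 8 \left(-9\right)^{2} \left(-2\right) = 8 \cdot 81 \left(-2\right) = 648 \left(-2\right) = -1296$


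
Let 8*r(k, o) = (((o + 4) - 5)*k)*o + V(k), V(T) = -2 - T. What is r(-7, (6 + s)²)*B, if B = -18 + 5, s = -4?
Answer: 1027/8 ≈ 128.38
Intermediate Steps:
B = -13
r(k, o) = -¼ - k/8 + k*o*(-1 + o)/8 (r(k, o) = ((((o + 4) - 5)*k)*o + (-2 - k))/8 = ((((4 + o) - 5)*k)*o + (-2 - k))/8 = (((-1 + o)*k)*o + (-2 - k))/8 = ((k*(-1 + o))*o + (-2 - k))/8 = (k*o*(-1 + o) + (-2 - k))/8 = (-2 - k + k*o*(-1 + o))/8 = -¼ - k/8 + k*o*(-1 + o)/8)
r(-7, (6 + s)²)*B = (-¼ - ⅛*(-7) - ⅛*(-7)*(6 - 4)² + (⅛)*(-7)*((6 - 4)²)²)*(-13) = (-¼ + 7/8 - ⅛*(-7)*2² + (⅛)*(-7)*(2²)²)*(-13) = (-¼ + 7/8 - ⅛*(-7)*4 + (⅛)*(-7)*4²)*(-13) = (-¼ + 7/8 + 7/2 + (⅛)*(-7)*16)*(-13) = (-¼ + 7/8 + 7/2 - 14)*(-13) = -79/8*(-13) = 1027/8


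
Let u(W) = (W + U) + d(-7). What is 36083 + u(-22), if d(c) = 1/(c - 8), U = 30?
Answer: 541364/15 ≈ 36091.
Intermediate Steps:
d(c) = 1/(-8 + c)
u(W) = 449/15 + W (u(W) = (W + 30) + 1/(-8 - 7) = (30 + W) + 1/(-15) = (30 + W) - 1/15 = 449/15 + W)
36083 + u(-22) = 36083 + (449/15 - 22) = 36083 + 119/15 = 541364/15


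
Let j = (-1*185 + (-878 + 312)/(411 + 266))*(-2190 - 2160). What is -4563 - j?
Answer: -550367001/677 ≈ -8.1295e+5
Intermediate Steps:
j = 547277850/677 (j = (-185 - 566/677)*(-4350) = -125811/677*(-4350) = 547277850/677 ≈ 8.0839e+5)
-4563 - j = -4563 - 1*547277850/677 = -4563 - 547277850/677 = -550367001/677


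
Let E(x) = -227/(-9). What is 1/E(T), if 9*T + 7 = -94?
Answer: 9/227 ≈ 0.039648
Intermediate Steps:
T = -101/9 (T = -7/9 + (⅑)*(-94) = -7/9 - 94/9 = -101/9 ≈ -11.222)
E(x) = 227/9 (E(x) = -227*(-⅑) = 227/9)
1/E(T) = 1/(227/9) = 9/227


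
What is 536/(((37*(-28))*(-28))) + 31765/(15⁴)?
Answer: 23714353/36713250 ≈ 0.64593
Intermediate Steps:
536/(((37*(-28))*(-28))) + 31765/(15⁴) = 536/((-1036*(-28))) + 31765/50625 = 536/29008 + 31765*(1/50625) = 536*(1/29008) + 6353/10125 = 67/3626 + 6353/10125 = 23714353/36713250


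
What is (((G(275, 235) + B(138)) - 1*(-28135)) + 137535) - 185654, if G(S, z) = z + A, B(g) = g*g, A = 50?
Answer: -655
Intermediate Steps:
B(g) = g**2
G(S, z) = 50 + z (G(S, z) = z + 50 = 50 + z)
(((G(275, 235) + B(138)) - 1*(-28135)) + 137535) - 185654 = ((((50 + 235) + 138**2) - 1*(-28135)) + 137535) - 185654 = (((285 + 19044) + 28135) + 137535) - 185654 = ((19329 + 28135) + 137535) - 185654 = (47464 + 137535) - 185654 = 184999 - 185654 = -655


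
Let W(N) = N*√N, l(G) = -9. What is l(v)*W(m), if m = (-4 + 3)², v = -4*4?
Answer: -9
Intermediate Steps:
v = -16
m = 1 (m = (-1)² = 1)
W(N) = N^(3/2)
l(v)*W(m) = -9*1^(3/2) = -9*1 = -9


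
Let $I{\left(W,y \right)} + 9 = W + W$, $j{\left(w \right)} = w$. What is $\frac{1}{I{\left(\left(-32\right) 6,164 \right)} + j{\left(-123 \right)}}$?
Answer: $- \frac{1}{516} \approx -0.001938$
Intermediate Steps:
$I{\left(W,y \right)} = -9 + 2 W$ ($I{\left(W,y \right)} = -9 + \left(W + W\right) = -9 + 2 W$)
$\frac{1}{I{\left(\left(-32\right) 6,164 \right)} + j{\left(-123 \right)}} = \frac{1}{\left(-9 + 2 \left(\left(-32\right) 6\right)\right) - 123} = \frac{1}{\left(-9 + 2 \left(-192\right)\right) - 123} = \frac{1}{\left(-9 - 384\right) - 123} = \frac{1}{-393 - 123} = \frac{1}{-516} = - \frac{1}{516}$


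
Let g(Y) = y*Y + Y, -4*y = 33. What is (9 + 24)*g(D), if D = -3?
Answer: 2871/4 ≈ 717.75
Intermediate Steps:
y = -33/4 (y = -1/4*33 = -33/4 ≈ -8.2500)
g(Y) = -29*Y/4 (g(Y) = -33*Y/4 + Y = -29*Y/4)
(9 + 24)*g(D) = (9 + 24)*(-29/4*(-3)) = 33*(87/4) = 2871/4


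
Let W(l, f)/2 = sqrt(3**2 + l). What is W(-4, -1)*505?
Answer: 1010*sqrt(5) ≈ 2258.4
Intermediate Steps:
W(l, f) = 2*sqrt(9 + l) (W(l, f) = 2*sqrt(3**2 + l) = 2*sqrt(9 + l))
W(-4, -1)*505 = (2*sqrt(9 - 4))*505 = (2*sqrt(5))*505 = 1010*sqrt(5)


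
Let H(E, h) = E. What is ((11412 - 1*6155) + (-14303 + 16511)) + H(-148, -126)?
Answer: 7317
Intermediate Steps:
((11412 - 1*6155) + (-14303 + 16511)) + H(-148, -126) = ((11412 - 1*6155) + (-14303 + 16511)) - 148 = ((11412 - 6155) + 2208) - 148 = (5257 + 2208) - 148 = 7465 - 148 = 7317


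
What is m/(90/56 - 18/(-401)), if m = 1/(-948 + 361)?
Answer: -11228/10888263 ≈ -0.0010312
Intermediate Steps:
m = -1/587 (m = 1/(-587) = -1/587 ≈ -0.0017036)
m/(90/56 - 18/(-401)) = -1/(587*(90/56 - 18/(-401))) = -1/(587*(90*(1/56) - 18*(-1/401))) = -1/(587*(45/28 + 18/401)) = -1/(587*18549/11228) = -1/587*11228/18549 = -11228/10888263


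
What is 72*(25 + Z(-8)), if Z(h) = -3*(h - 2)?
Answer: 3960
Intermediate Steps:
Z(h) = 6 - 3*h (Z(h) = -3*(-2 + h) = 6 - 3*h)
72*(25 + Z(-8)) = 72*(25 + (6 - 3*(-8))) = 72*(25 + (6 + 24)) = 72*(25 + 30) = 72*55 = 3960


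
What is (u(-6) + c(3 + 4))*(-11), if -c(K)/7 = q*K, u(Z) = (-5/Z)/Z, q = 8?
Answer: 155287/36 ≈ 4313.5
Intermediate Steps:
u(Z) = -5/Z²
c(K) = -56*K
(u(-6) + c(3 + 4))*(-11) = (-5/(-6)² - 56*(3 + 4))*(-11) = (-5*1/36 - 56*7)*(-11) = (-5/36 - 392)*(-11) = -14117/36*(-11) = 155287/36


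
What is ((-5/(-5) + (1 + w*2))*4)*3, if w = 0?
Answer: 24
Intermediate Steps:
((-5/(-5) + (1 + w*2))*4)*3 = ((-5/(-5) + (1 + 0*2))*4)*3 = ((-5*(-1)/5 + (1 + 0))*4)*3 = ((-5*(-⅕) + 1)*4)*3 = ((1 + 1)*4)*3 = (2*4)*3 = 8*3 = 24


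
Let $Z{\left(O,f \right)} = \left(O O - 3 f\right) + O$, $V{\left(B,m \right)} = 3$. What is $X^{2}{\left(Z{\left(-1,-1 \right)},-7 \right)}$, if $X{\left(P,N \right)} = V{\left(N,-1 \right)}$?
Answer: $9$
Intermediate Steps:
$Z{\left(O,f \right)} = O + O^{2} - 3 f$ ($Z{\left(O,f \right)} = \left(O^{2} - 3 f\right) + O = O + O^{2} - 3 f$)
$X{\left(P,N \right)} = 3$
$X^{2}{\left(Z{\left(-1,-1 \right)},-7 \right)} = 3^{2} = 9$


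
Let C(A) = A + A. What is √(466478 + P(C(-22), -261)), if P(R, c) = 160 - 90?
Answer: 2*√116637 ≈ 683.04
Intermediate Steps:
C(A) = 2*A
P(R, c) = 70
√(466478 + P(C(-22), -261)) = √(466478 + 70) = √466548 = 2*√116637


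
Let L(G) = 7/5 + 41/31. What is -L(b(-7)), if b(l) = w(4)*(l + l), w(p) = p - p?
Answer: -422/155 ≈ -2.7226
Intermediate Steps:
w(p) = 0
b(l) = 0 (b(l) = 0*(l + l) = 0*(2*l) = 0)
L(G) = 422/155 (L(G) = 7*(⅕) + 41*(1/31) = 7/5 + 41/31 = 422/155)
-L(b(-7)) = -1*422/155 = -422/155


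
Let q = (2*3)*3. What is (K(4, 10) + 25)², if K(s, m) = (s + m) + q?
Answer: 3249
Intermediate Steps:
q = 18 (q = 6*3 = 18)
K(s, m) = 18 + m + s (K(s, m) = (s + m) + 18 = (m + s) + 18 = 18 + m + s)
(K(4, 10) + 25)² = ((18 + 10 + 4) + 25)² = (32 + 25)² = 57² = 3249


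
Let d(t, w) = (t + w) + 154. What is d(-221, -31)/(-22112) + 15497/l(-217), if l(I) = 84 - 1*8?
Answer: 42834639/210064 ≈ 203.91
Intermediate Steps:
l(I) = 76 (l(I) = 84 - 8 = 76)
d(t, w) = 154 + t + w
d(-221, -31)/(-22112) + 15497/l(-217) = (154 - 221 - 31)/(-22112) + 15497/76 = -98*(-1/22112) + 15497*(1/76) = 49/11056 + 15497/76 = 42834639/210064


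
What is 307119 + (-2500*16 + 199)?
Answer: 267318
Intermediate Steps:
307119 + (-2500*16 + 199) = 307119 + (-250*160 + 199) = 307119 + (-40000 + 199) = 307119 - 39801 = 267318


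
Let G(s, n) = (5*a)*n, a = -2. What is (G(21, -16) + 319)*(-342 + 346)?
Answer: 1916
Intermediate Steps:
G(s, n) = -10*n (G(s, n) = (5*(-2))*n = -10*n)
(G(21, -16) + 319)*(-342 + 346) = (-10*(-16) + 319)*(-342 + 346) = (160 + 319)*4 = 479*4 = 1916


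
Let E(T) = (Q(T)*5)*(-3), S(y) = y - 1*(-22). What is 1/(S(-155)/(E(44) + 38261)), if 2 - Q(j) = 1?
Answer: -38246/133 ≈ -287.56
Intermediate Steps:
Q(j) = 1 (Q(j) = 2 - 1*1 = 2 - 1 = 1)
S(y) = 22 + y (S(y) = y + 22 = 22 + y)
E(T) = -15 (E(T) = (1*5)*(-3) = 5*(-3) = -15)
1/(S(-155)/(E(44) + 38261)) = 1/((22 - 155)/(-15 + 38261)) = 1/(-133/38246) = -38246/133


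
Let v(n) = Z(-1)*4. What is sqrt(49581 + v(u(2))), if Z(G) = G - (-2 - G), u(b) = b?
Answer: 3*sqrt(5509) ≈ 222.67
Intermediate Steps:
Z(G) = 2 + 2*G (Z(G) = G + (2 + G) = 2 + 2*G)
v(n) = 0 (v(n) = (2 + 2*(-1))*4 = (2 - 2)*4 = 0*4 = 0)
sqrt(49581 + v(u(2))) = sqrt(49581 + 0) = sqrt(49581) = 3*sqrt(5509)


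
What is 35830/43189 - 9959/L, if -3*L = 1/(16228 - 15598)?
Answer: 812925420220/43189 ≈ 1.8822e+7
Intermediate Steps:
L = -1/1890 (L = -1/(3*(16228 - 15598)) = -⅓/630 = -⅓*1/630 = -1/1890 ≈ -0.00052910)
35830/43189 - 9959/L = 35830/43189 - 9959/(-1/1890) = 35830*(1/43189) - 9959*(-1890) = 35830/43189 + 18822510 = 812925420220/43189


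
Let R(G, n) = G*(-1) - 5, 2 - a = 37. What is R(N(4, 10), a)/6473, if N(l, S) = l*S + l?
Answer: -49/6473 ≈ -0.0075699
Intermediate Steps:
N(l, S) = l + S*l (N(l, S) = S*l + l = l + S*l)
a = -35 (a = 2 - 1*37 = 2 - 37 = -35)
R(G, n) = -5 - G (R(G, n) = -G - 5 = -5 - G)
R(N(4, 10), a)/6473 = (-5 - 4*(1 + 10))/6473 = (-5 - 4*11)*(1/6473) = (-5 - 1*44)*(1/6473) = (-5 - 44)*(1/6473) = -49*1/6473 = -49/6473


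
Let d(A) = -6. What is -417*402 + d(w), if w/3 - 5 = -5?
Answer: -167640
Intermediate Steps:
w = 0 (w = 15 + 3*(-5) = 15 - 15 = 0)
-417*402 + d(w) = -417*402 - 6 = -167634 - 6 = -167640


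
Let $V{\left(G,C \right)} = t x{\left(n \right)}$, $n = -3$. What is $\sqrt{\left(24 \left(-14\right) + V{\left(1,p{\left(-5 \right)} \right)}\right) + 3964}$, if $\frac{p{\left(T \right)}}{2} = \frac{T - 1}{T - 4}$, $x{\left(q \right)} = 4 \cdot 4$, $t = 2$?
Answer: $2 \sqrt{915} \approx 60.498$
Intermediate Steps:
$x{\left(q \right)} = 16$
$p{\left(T \right)} = \frac{2 \left(-1 + T\right)}{-4 + T}$ ($p{\left(T \right)} = 2 \frac{T - 1}{T - 4} = 2 \frac{-1 + T}{-4 + T} = \frac{2 \left(-1 + T\right)}{-4 + T}$)
$V{\left(G,C \right)} = 32$ ($V{\left(G,C \right)} = 2 \cdot 16 = 32$)
$\sqrt{\left(24 \left(-14\right) + V{\left(1,p{\left(-5 \right)} \right)}\right) + 3964} = \sqrt{\left(24 \left(-14\right) + 32\right) + 3964} = \sqrt{\left(-336 + 32\right) + 3964} = \sqrt{-304 + 3964} = \sqrt{3660} = 2 \sqrt{915}$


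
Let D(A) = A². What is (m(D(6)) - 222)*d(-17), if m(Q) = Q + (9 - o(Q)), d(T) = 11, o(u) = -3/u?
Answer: -23353/12 ≈ -1946.1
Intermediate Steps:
m(Q) = 9 + Q + 3/Q (m(Q) = Q + (9 - (-3)/Q) = Q + (9 + 3/Q) = 9 + Q + 3/Q)
(m(D(6)) - 222)*d(-17) = ((9 + 6² + 3/(6²)) - 222)*11 = ((9 + 36 + 3/36) - 222)*11 = ((9 + 36 + 3*(1/36)) - 222)*11 = ((9 + 36 + 1/12) - 222)*11 = (541/12 - 222)*11 = -2123/12*11 = -23353/12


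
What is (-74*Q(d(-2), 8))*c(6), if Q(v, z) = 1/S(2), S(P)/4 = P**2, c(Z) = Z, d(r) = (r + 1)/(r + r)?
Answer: -111/4 ≈ -27.750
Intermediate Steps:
d(r) = (1 + r)/(2*r) (d(r) = (1 + r)/((2*r)) = (1 + r)*(1/(2*r)) = (1 + r)/(2*r))
S(P) = 4*P**2
Q(v, z) = 1/16 (Q(v, z) = 1/(4*2**2) = 1/(4*4) = 1/16)
(-74*Q(d(-2), 8))*c(6) = -74*1/16*6 = -37/8*6 = -111/4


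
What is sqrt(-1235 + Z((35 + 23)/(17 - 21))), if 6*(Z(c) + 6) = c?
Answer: I*sqrt(44763)/6 ≈ 35.262*I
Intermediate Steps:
Z(c) = -6 + c/6
sqrt(-1235 + Z((35 + 23)/(17 - 21))) = sqrt(-1235 + (-6 + ((35 + 23)/(17 - 21))/6)) = sqrt(-1235 + (-6 + (58/(-4))/6)) = sqrt(-1235 + (-6 + (58*(-1/4))/6)) = sqrt(-1235 + (-6 + (1/6)*(-29/2))) = sqrt(-1235 + (-6 - 29/12)) = sqrt(-1235 - 101/12) = sqrt(-14921/12) = I*sqrt(44763)/6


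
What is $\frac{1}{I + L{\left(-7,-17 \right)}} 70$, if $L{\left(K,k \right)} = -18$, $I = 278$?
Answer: $\frac{7}{26} \approx 0.26923$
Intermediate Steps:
$\frac{1}{I + L{\left(-7,-17 \right)}} 70 = \frac{1}{278 - 18} \cdot 70 = \frac{1}{260} \cdot 70 = \frac{7}{26}$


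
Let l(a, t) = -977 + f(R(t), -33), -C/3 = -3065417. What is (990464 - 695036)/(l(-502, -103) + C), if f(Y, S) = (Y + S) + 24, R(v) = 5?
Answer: 7034/218935 ≈ 0.032128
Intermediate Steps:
C = 9196251 (C = -3*(-3065417) = 9196251)
f(Y, S) = 24 + S + Y (f(Y, S) = (S + Y) + 24 = 24 + S + Y)
l(a, t) = -981 (l(a, t) = -977 + (24 - 33 + 5) = -977 - 4 = -981)
(990464 - 695036)/(l(-502, -103) + C) = (990464 - 695036)/(-981 + 9196251) = 295428/9195270 = 295428*(1/9195270) = 7034/218935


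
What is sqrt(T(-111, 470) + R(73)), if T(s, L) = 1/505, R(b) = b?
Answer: sqrt(18617330)/505 ≈ 8.5441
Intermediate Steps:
T(s, L) = 1/505
sqrt(T(-111, 470) + R(73)) = sqrt(1/505 + 73) = sqrt(36866/505) = sqrt(18617330)/505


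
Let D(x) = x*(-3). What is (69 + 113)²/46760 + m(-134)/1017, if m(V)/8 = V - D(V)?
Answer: -5957849/1698390 ≈ -3.5079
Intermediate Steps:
D(x) = -3*x
m(V) = 32*V (m(V) = 8*(V - (-3)*V) = 8*(V + 3*V) = 8*(4*V) = 32*V)
(69 + 113)²/46760 + m(-134)/1017 = (69 + 113)²/46760 + (32*(-134))/1017 = 182²*(1/46760) - 4288*1/1017 = 33124*(1/46760) - 4288/1017 = 1183/1670 - 4288/1017 = -5957849/1698390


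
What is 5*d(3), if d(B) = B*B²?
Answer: 135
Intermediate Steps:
d(B) = B³
5*d(3) = 5*3³ = 5*27 = 135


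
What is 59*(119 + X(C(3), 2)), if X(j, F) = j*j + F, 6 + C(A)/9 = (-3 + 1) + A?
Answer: 126614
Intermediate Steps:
C(A) = -72 + 9*A (C(A) = -54 + 9*((-3 + 1) + A) = -54 + 9*(-2 + A) = -54 + (-18 + 9*A) = -72 + 9*A)
X(j, F) = F + j² (X(j, F) = j² + F = F + j²)
59*(119 + X(C(3), 2)) = 59*(119 + (2 + (-72 + 9*3)²)) = 59*(119 + (2 + (-72 + 27)²)) = 59*(119 + (2 + (-45)²)) = 59*(119 + (2 + 2025)) = 59*(119 + 2027) = 59*2146 = 126614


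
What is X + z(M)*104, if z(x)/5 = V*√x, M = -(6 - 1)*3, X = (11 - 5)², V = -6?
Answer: 36 - 3120*I*√15 ≈ 36.0 - 12084.0*I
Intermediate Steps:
X = 36 (X = 6² = 36)
M = -15 (M = -1*5*3 = -5*3 = -15)
z(x) = -30*√x (z(x) = 5*(-6*√x) = -30*√x)
X + z(M)*104 = 36 - 30*I*√15*104 = 36 - 3120*I*√15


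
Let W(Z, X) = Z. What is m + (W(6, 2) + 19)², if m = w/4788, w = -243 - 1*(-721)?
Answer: 1496489/2394 ≈ 625.10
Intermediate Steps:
w = 478 (w = -243 + 721 = 478)
m = 239/2394 (m = 478/4788 = 478*(1/4788) = 239/2394 ≈ 0.099833)
m + (W(6, 2) + 19)² = 239/2394 + (6 + 19)² = 239/2394 + 25² = 239/2394 + 625 = 1496489/2394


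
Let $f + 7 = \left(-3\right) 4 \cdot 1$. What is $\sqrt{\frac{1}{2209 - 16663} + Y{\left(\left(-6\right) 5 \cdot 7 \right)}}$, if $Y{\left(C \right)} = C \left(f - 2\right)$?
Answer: $\frac{\sqrt{102369875234}}{4818} \approx 66.408$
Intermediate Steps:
$f = -19$ ($f = -7 + \left(-3\right) 4 \cdot 1 = -7 - 12 = -19$)
$Y{\left(C \right)} = - 21 C$ ($Y{\left(C \right)} = C \left(-19 - 2\right) = C \left(-21\right) = - 21 C$)
$\sqrt{\frac{1}{2209 - 16663} + Y{\left(\left(-6\right) 5 \cdot 7 \right)}} = \sqrt{\frac{1}{2209 - 16663} - 21 \left(-6\right) 5 \cdot 7} = \sqrt{\frac{1}{-14454} - 21 \left(\left(-30\right) 7\right)} = \sqrt{- \frac{1}{14454} - -4410} = \sqrt{- \frac{1}{14454} + 4410} = \sqrt{\frac{63742139}{14454}} = \frac{\sqrt{102369875234}}{4818}$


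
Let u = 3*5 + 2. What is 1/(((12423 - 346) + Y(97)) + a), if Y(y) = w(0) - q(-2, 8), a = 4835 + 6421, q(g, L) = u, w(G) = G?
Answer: 1/23316 ≈ 4.2889e-5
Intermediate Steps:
u = 17 (u = 15 + 2 = 17)
q(g, L) = 17
a = 11256
Y(y) = -17 (Y(y) = 0 - 1*17 = 0 - 17 = -17)
1/(((12423 - 346) + Y(97)) + a) = 1/(((12423 - 346) - 17) + 11256) = 1/((12077 - 17) + 11256) = 1/(12060 + 11256) = 1/23316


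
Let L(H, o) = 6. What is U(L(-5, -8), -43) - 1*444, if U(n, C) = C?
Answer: -487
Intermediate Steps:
U(L(-5, -8), -43) - 1*444 = -43 - 1*444 = -43 - 444 = -487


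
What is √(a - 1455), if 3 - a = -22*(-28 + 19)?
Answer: 5*I*√66 ≈ 40.62*I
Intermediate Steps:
a = -195 (a = 3 - (-22)*(-28 + 19) = 3 - (-22)*(-9) = 3 - 1*198 = 3 - 198 = -195)
√(a - 1455) = √(-195 - 1455) = √(-1650) = 5*I*√66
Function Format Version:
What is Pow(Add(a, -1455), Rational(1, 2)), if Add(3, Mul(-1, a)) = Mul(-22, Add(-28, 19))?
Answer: Mul(5, I, Pow(66, Rational(1, 2))) ≈ Mul(40.620, I)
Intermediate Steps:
a = -195 (a = Add(3, Mul(-1, Mul(-22, Add(-28, 19)))) = Add(3, Mul(-1, Mul(-22, -9))) = Add(3, Mul(-1, 198)) = Add(3, -198) = -195)
Pow(Add(a, -1455), Rational(1, 2)) = Pow(Add(-195, -1455), Rational(1, 2)) = Pow(-1650, Rational(1, 2)) = Mul(5, I, Pow(66, Rational(1, 2)))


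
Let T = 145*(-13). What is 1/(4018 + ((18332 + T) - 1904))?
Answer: 1/18561 ≈ 5.3876e-5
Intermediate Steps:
T = -1885
1/(4018 + ((18332 + T) - 1904)) = 1/(4018 + ((18332 - 1885) - 1904)) = 1/(4018 + (16447 - 1904)) = 1/(4018 + 14543) = 1/18561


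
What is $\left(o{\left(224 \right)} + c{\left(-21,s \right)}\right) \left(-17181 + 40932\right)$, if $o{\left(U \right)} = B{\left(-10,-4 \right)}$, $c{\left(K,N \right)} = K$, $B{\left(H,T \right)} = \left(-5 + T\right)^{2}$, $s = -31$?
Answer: $1425060$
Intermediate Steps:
$o{\left(U \right)} = 81$ ($o{\left(U \right)} = \left(-5 - 4\right)^{2} = \left(-9\right)^{2} = 81$)
$\left(o{\left(224 \right)} + c{\left(-21,s \right)}\right) \left(-17181 + 40932\right) = \left(81 - 21\right) \left(-17181 + 40932\right) = 60 \cdot 23751 = 1425060$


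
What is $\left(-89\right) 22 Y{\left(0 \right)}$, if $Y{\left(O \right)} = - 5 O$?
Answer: $0$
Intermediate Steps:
$\left(-89\right) 22 Y{\left(0 \right)} = \left(-89\right) 22 \left(\left(-5\right) 0\right) = \left(-1958\right) 0 = 0$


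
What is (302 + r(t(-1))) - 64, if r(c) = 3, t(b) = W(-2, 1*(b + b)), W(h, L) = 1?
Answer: 241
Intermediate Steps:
t(b) = 1
(302 + r(t(-1))) - 64 = (302 + 3) - 64 = 305 - 64 = 241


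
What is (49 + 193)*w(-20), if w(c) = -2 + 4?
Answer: 484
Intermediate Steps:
w(c) = 2
(49 + 193)*w(-20) = (49 + 193)*2 = 242*2 = 484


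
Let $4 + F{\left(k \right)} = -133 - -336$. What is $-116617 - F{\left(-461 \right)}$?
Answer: $-116816$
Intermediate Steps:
$F{\left(k \right)} = 199$ ($F{\left(k \right)} = -4 - -203 = -4 + \left(-133 + 336\right) = -4 + 203 = 199$)
$-116617 - F{\left(-461 \right)} = -116617 - 199 = -116816$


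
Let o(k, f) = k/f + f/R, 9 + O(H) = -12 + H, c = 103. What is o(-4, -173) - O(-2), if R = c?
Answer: 380320/17819 ≈ 21.344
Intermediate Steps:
O(H) = -21 + H (O(H) = -9 + (-12 + H) = -21 + H)
R = 103
o(k, f) = f/103 + k/f (o(k, f) = k/f + f/103 = f/103 + k/f)
o(-4, -173) - O(-2) = ((1/103)*(-173) - 4/(-173)) - (-21 - 2) = (-173/103 - 4*(-1/173)) - 1*(-23) = (-173/103 + 4/173) + 23 = -29517/17819 + 23 = 380320/17819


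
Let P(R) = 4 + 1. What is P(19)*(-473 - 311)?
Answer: -3920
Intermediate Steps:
P(R) = 5
P(19)*(-473 - 311) = 5*(-473 - 311) = 5*(-784) = -3920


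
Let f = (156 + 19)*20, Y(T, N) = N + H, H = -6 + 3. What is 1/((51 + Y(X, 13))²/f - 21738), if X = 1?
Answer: -3500/76079279 ≈ -4.6005e-5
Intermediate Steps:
H = -3
Y(T, N) = -3 + N (Y(T, N) = N - 3 = -3 + N)
f = 3500 (f = 175*20 = 3500)
1/((51 + Y(X, 13))²/f - 21738) = 1/((51 + (-3 + 13))²/3500 - 21738) = 1/((51 + 10)²*(1/3500) - 21738) = 1/(61²*(1/3500) - 21738) = 1/(3721*(1/3500) - 21738) = 1/(3721/3500 - 21738) = 1/(-76079279/3500) = -3500/76079279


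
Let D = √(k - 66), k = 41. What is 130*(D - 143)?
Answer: -18590 + 650*I ≈ -18590.0 + 650.0*I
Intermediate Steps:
D = 5*I (D = √(41 - 66) = √(-25) = 5*I ≈ 5.0*I)
130*(D - 143) = 130*(5*I - 143) = 130*(-143 + 5*I) = -18590 + 650*I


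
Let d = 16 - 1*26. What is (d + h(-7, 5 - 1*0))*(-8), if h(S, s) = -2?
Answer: 96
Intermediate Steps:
d = -10 (d = 16 - 26 = -10)
(d + h(-7, 5 - 1*0))*(-8) = (-10 - 2)*(-8) = -12*(-8) = 96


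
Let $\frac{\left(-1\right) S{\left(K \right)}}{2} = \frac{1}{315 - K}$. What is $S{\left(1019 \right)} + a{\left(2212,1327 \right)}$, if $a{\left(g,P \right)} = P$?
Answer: $\frac{467105}{352} \approx 1327.0$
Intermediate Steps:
$S{\left(K \right)} = - \frac{2}{315 - K}$
$S{\left(1019 \right)} + a{\left(2212,1327 \right)} = \frac{2}{-315 + 1019} + 1327 = \frac{2}{704} + 1327 = 2 \cdot \frac{1}{704} + 1327 = \frac{1}{352} + 1327 = \frac{467105}{352}$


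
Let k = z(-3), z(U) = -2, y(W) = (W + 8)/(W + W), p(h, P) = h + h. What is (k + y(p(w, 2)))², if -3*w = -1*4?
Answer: 0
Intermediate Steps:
w = 4/3 (w = -(-1)*4/3 = -⅓*(-4) = 4/3 ≈ 1.3333)
p(h, P) = 2*h
y(W) = (8 + W)/(2*W) (y(W) = (8 + W)/((2*W)) = (8 + W)*(1/(2*W)) = (8 + W)/(2*W))
k = -2
(k + y(p(w, 2)))² = (-2 + (8 + 2*(4/3))/(2*((2*(4/3)))))² = (-2 + (8 + 8/3)/(2*(8/3)))² = (-2 + (½)*(3/8)*(32/3))² = (-2 + 2)² = 0² = 0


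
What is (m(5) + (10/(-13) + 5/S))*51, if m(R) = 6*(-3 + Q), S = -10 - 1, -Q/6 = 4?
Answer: -1190391/143 ≈ -8324.4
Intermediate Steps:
Q = -24 (Q = -6*4 = -24)
S = -11
m(R) = -162 (m(R) = 6*(-3 - 24) = 6*(-27) = -162)
(m(5) + (10/(-13) + 5/S))*51 = (-162 + (10/(-13) + 5/(-11)))*51 = (-162 + (10*(-1/13) + 5*(-1/11)))*51 = (-162 + (-10/13 - 5/11))*51 = (-162 - 175/143)*51 = -23341/143*51 = -1190391/143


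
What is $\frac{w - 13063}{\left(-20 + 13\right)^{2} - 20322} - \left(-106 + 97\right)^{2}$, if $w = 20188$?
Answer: $- \frac{86802}{1067} \approx -81.351$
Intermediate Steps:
$\frac{w - 13063}{\left(-20 + 13\right)^{2} - 20322} - \left(-106 + 97\right)^{2} = \frac{20188 - 13063}{\left(-20 + 13\right)^{2} - 20322} - \left(-106 + 97\right)^{2} = \frac{7125}{\left(-7\right)^{2} - 20322} - \left(-9\right)^{2} = \frac{7125}{49 - 20322} - 81 = \frac{7125}{-20273} - 81 = 7125 \left(- \frac{1}{20273}\right) - 81 = - \frac{375}{1067} - 81 = - \frac{86802}{1067}$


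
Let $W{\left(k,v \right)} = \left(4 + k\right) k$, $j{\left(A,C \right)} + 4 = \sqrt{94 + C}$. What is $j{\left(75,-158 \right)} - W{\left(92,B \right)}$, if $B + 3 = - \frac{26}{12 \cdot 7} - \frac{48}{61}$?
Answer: $-8836 + 8 i \approx -8836.0 + 8.0 i$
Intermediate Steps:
$j{\left(A,C \right)} = -4 + \sqrt{94 + C}$
$B = - \frac{10495}{2562}$ ($B = -3 - \left(\frac{13}{42} + \frac{48}{61}\right) = -3 - \left(\frac{48}{61} + \frac{26}{84}\right) = -3 - \frac{2809}{2562} = - \frac{10495}{2562} \approx -4.0964$)
$W{\left(k,v \right)} = k \left(4 + k\right)$
$j{\left(75,-158 \right)} - W{\left(92,B \right)} = \left(-4 + \sqrt{94 - 158}\right) - 92 \left(4 + 92\right) = \left(-4 + \sqrt{-64}\right) - 92 \cdot 96 = \left(-4 + 8 i\right) - 8832 = -8836 + 8 i$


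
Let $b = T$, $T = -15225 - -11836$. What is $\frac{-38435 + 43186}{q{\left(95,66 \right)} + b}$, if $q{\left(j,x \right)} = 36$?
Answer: $- \frac{4751}{3353} \approx -1.4169$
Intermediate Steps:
$T = -3389$ ($T = -15225 + 11836 = -3389$)
$b = -3389$
$\frac{-38435 + 43186}{q{\left(95,66 \right)} + b} = \frac{-38435 + 43186}{36 - 3389} = \frac{4751}{-3353} = 4751 \left(- \frac{1}{3353}\right) = - \frac{4751}{3353}$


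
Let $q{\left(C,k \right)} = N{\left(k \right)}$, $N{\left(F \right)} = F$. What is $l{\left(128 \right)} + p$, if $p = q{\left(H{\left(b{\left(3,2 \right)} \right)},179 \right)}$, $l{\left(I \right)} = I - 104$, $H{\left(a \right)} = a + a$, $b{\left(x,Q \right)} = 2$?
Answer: $203$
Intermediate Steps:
$H{\left(a \right)} = 2 a$
$q{\left(C,k \right)} = k$
$l{\left(I \right)} = -104 + I$ ($l{\left(I \right)} = I - 104 = -104 + I$)
$p = 179$
$l{\left(128 \right)} + p = \left(-104 + 128\right) + 179 = 24 + 179 = 203$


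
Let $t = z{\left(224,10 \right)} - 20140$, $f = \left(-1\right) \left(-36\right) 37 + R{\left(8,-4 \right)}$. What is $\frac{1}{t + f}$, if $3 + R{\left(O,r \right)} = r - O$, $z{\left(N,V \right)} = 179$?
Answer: $- \frac{1}{18644} \approx -5.3637 \cdot 10^{-5}$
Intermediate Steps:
$R{\left(O,r \right)} = -3 + r - O$ ($R{\left(O,r \right)} = -3 - \left(O - r\right) = -3 + r - O$)
$f = 1317$ ($f = \left(-1\right) \left(-36\right) 37 - 15 = 36 \cdot 37 - 15 = 1332 - 15 = 1317$)
$t = -19961$ ($t = 179 - 20140 = -19961$)
$\frac{1}{t + f} = \frac{1}{-19961 + 1317} = \frac{1}{-18644} = - \frac{1}{18644}$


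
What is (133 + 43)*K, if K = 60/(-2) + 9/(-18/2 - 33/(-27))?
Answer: -191928/35 ≈ -5483.7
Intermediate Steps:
K = -2181/70 (K = 60*(-1/2) + 9/(-18*1/2 - 33*(-1/27)) = -30 + 9/(-9 + 11/9) = -30 + 9/(-70/9) = -30 + 9*(-9/70) = -30 - 81/70 = -2181/70 ≈ -31.157)
(133 + 43)*K = (133 + 43)*(-2181/70) = 176*(-2181/70) = -191928/35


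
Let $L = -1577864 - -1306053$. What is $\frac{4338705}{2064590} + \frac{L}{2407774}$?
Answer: $\frac{494272141009}{248553306133} \approx 1.9886$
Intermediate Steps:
$L = -271811$ ($L = -1577864 + 1306053 = -271811$)
$\frac{4338705}{2064590} + \frac{L}{2407774} = \frac{4338705}{2064590} - \frac{271811}{2407774} = 4338705 \cdot \frac{1}{2064590} - \frac{271811}{2407774} = \frac{867741}{412918} - \frac{271811}{2407774} = \frac{494272141009}{248553306133}$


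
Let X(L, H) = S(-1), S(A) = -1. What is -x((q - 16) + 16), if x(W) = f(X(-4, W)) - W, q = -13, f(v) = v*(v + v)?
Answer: -15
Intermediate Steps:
X(L, H) = -1
f(v) = 2*v² (f(v) = v*(2*v) = 2*v²)
x(W) = 2 - W (x(W) = 2*(-1)² - W = 2*1 - W = 2 - W)
-x((q - 16) + 16) = -(2 - ((-13 - 16) + 16)) = -(2 - (-29 + 16)) = -(2 - 1*(-13)) = -(2 + 13) = -1*15 = -15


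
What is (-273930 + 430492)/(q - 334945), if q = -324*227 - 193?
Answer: -78281/204343 ≈ -0.38309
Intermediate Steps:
q = -73741 (q = -73548 - 193 = -73741)
(-273930 + 430492)/(q - 334945) = (-273930 + 430492)/(-73741 - 334945) = 156562/(-408686) = 156562*(-1/408686) = -78281/204343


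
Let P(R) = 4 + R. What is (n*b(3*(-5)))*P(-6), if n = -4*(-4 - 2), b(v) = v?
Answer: 720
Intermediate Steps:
n = 24 (n = -4*(-6) = 24)
(n*b(3*(-5)))*P(-6) = (24*(3*(-5)))*(4 - 6) = (24*(-15))*(-2) = -360*(-2) = 720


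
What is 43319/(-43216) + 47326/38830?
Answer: 181581823/839038640 ≈ 0.21642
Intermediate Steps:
43319/(-43216) + 47326/38830 = 43319*(-1/43216) + 47326*(1/38830) = -43319/43216 + 23663/19415 = 181581823/839038640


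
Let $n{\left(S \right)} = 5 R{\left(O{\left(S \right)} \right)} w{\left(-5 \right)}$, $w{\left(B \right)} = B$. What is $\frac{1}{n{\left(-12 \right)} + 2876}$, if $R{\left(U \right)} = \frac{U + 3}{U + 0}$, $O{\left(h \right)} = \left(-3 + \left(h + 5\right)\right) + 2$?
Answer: $\frac{8}{22883} \approx 0.0003496$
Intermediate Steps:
$O{\left(h \right)} = 4 + h$ ($O{\left(h \right)} = \left(-3 + \left(5 + h\right)\right) + 2 = \left(2 + h\right) + 2 = 4 + h$)
$R{\left(U \right)} = \frac{3 + U}{U}$
$n{\left(S \right)} = - \frac{25 \left(7 + S\right)}{4 + S}$ ($n{\left(S \right)} = 5 \frac{3 + \left(4 + S\right)}{4 + S} \left(-5\right) = 5 \frac{7 + S}{4 + S} \left(-5\right) = \frac{5 \left(7 + S\right)}{4 + S} \left(-5\right) = - \frac{25 \left(7 + S\right)}{4 + S}$)
$\frac{1}{n{\left(-12 \right)} + 2876} = \frac{1}{\frac{25 \left(-7 - -12\right)}{4 - 12} + 2876} = \frac{1}{\frac{25 \left(-7 + 12\right)}{-8} + 2876} = \frac{1}{25 \left(- \frac{1}{8}\right) 5 + 2876} = \frac{1}{- \frac{125}{8} + 2876} = \frac{1}{\frac{22883}{8}} = \frac{8}{22883}$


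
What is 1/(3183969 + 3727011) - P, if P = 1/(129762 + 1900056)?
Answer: -813527/2338005266940 ≈ -3.4796e-7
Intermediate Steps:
P = 1/2029818 ≈ 4.9266e-7
1/(3183969 + 3727011) - P = 1/(3183969 + 3727011) - 1*1/2029818 = 1/6910980 - 1/2029818 = -813527/2338005266940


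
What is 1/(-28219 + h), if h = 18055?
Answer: -1/10164 ≈ -9.8386e-5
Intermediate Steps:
1/(-28219 + h) = 1/(-28219 + 18055) = 1/(-10164) = -1/10164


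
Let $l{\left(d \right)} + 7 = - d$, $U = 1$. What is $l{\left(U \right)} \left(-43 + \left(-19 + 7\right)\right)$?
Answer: $440$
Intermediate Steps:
$l{\left(d \right)} = -7 - d$
$l{\left(U \right)} \left(-43 + \left(-19 + 7\right)\right) = \left(-7 - 1\right) \left(-43 + \left(-19 + 7\right)\right) = \left(-7 - 1\right) \left(-43 - 12\right) = \left(-8\right) \left(-55\right) = 440$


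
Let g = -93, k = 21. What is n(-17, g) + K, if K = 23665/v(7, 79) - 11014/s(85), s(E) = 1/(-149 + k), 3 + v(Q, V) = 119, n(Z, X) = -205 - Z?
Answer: 163537729/116 ≈ 1.4098e+6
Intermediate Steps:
v(Q, V) = 116 (v(Q, V) = -3 + 119 = 116)
s(E) = -1/128 (s(E) = 1/(-149 + 21) = 1/(-128) = -1/128)
K = 163559537/116 (K = 23665/116 - 11014/(-1/128) = 23665*(1/116) - 11014*(-128) = 23665/116 + 1409792 = 163559537/116 ≈ 1.4100e+6)
n(-17, g) + K = (-205 - 1*(-17)) + 163559537/116 = (-205 + 17) + 163559537/116 = -188 + 163559537/116 = 163537729/116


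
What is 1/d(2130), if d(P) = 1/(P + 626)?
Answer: 2756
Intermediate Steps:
d(P) = 1/(626 + P)
1/d(2130) = 1/(1/(626 + 2130)) = 1/(1/2756) = 2756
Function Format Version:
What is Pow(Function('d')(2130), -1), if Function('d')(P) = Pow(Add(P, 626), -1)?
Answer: 2756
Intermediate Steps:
Function('d')(P) = Pow(Add(626, P), -1)
Pow(Function('d')(2130), -1) = Pow(Pow(Add(626, 2130), -1), -1) = Pow(Pow(2756, -1), -1) = Pow(Rational(1, 2756), -1) = 2756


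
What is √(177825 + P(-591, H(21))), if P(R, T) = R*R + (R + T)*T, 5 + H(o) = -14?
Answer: 34*√466 ≈ 733.96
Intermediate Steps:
H(o) = -19 (H(o) = -5 - 14 = -19)
P(R, T) = R² + T*(R + T)
√(177825 + P(-591, H(21))) = √(177825 + ((-591)² + (-19)² - 591*(-19))) = √(177825 + (349281 + 361 + 11229)) = √(177825 + 360871) = √538696 = 34*√466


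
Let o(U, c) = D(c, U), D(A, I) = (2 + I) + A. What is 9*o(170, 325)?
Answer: 4473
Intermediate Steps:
D(A, I) = 2 + A + I
o(U, c) = 2 + U + c (o(U, c) = 2 + c + U = 2 + U + c)
9*o(170, 325) = 9*(2 + 170 + 325) = 9*497 = 4473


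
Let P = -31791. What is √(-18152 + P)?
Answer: I*√49943 ≈ 223.48*I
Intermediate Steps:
√(-18152 + P) = √(-18152 - 31791) = √(-49943) = I*√49943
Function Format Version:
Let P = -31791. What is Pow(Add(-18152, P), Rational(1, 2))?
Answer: Mul(I, Pow(49943, Rational(1, 2))) ≈ Mul(223.48, I)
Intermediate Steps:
Pow(Add(-18152, P), Rational(1, 2)) = Pow(Add(-18152, -31791), Rational(1, 2)) = Pow(-49943, Rational(1, 2)) = Mul(I, Pow(49943, Rational(1, 2)))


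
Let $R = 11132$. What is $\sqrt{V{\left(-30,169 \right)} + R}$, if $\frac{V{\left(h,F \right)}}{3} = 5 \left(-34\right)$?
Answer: $\sqrt{10622} \approx 103.06$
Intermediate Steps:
$V{\left(h,F \right)} = -510$ ($V{\left(h,F \right)} = 3 \cdot 5 \left(-34\right) = 3 \left(-170\right) = -510$)
$\sqrt{V{\left(-30,169 \right)} + R} = \sqrt{-510 + 11132} = \sqrt{10622}$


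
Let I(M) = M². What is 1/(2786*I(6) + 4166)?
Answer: 1/104462 ≈ 9.5729e-6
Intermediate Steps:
1/(2786*I(6) + 4166) = 1/(2786*6² + 4166) = 1/(2786*36 + 4166) = 1/(100296 + 4166) = 1/104462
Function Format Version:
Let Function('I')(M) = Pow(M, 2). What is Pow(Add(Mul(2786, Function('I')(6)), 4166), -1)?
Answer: Rational(1, 104462) ≈ 9.5729e-6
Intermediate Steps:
Pow(Add(Mul(2786, Function('I')(6)), 4166), -1) = Pow(Add(Mul(2786, Pow(6, 2)), 4166), -1) = Pow(Add(Mul(2786, 36), 4166), -1) = Pow(Add(100296, 4166), -1) = Pow(104462, -1) = Rational(1, 104462)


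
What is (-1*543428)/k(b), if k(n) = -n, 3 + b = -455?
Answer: -271714/229 ≈ -1186.5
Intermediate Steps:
b = -458 (b = -3 - 455 = -458)
(-1*543428)/k(b) = (-1*543428)/((-1*(-458))) = -543428/458 = -543428*1/458 = -271714/229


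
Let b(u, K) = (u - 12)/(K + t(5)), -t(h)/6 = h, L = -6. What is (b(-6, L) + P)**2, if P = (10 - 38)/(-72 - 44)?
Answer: 1849/3364 ≈ 0.54964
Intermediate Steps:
t(h) = -6*h
b(u, K) = (-12 + u)/(-30 + K) (b(u, K) = (u - 12)/(K - 6*5) = (-12 + u)/(K - 30) = (-12 + u)/(-30 + K))
P = 7/29 (P = -28/(-116) = -28*(-1/116) = 7/29 ≈ 0.24138)
(b(-6, L) + P)**2 = ((-12 - 6)/(-30 - 6) + 7/29)**2 = (-18/(-36) + 7/29)**2 = (-1/36*(-18) + 7/29)**2 = (1/2 + 7/29)**2 = (43/58)**2 = 1849/3364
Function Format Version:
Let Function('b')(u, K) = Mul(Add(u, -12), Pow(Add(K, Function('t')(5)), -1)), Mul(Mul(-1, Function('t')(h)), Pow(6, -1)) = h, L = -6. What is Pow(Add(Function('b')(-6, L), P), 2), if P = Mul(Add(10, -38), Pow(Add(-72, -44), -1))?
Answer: Rational(1849, 3364) ≈ 0.54964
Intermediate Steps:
Function('t')(h) = Mul(-6, h)
Function('b')(u, K) = Mul(Pow(Add(-30, K), -1), Add(-12, u)) (Function('b')(u, K) = Mul(Add(u, -12), Pow(Add(K, Mul(-6, 5)), -1)) = Mul(Add(-12, u), Pow(Add(K, -30), -1)) = Mul(Add(-12, u), Pow(Add(-30, K), -1)) = Mul(Pow(Add(-30, K), -1), Add(-12, u)))
P = Rational(7, 29) (P = Mul(-28, Pow(-116, -1)) = Mul(-28, Rational(-1, 116)) = Rational(7, 29) ≈ 0.24138)
Pow(Add(Function('b')(-6, L), P), 2) = Pow(Add(Mul(Pow(Add(-30, -6), -1), Add(-12, -6)), Rational(7, 29)), 2) = Pow(Add(Mul(Pow(-36, -1), -18), Rational(7, 29)), 2) = Pow(Add(Mul(Rational(-1, 36), -18), Rational(7, 29)), 2) = Pow(Add(Rational(1, 2), Rational(7, 29)), 2) = Pow(Rational(43, 58), 2) = Rational(1849, 3364)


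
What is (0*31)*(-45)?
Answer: 0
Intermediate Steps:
(0*31)*(-45) = 0*(-45) = 0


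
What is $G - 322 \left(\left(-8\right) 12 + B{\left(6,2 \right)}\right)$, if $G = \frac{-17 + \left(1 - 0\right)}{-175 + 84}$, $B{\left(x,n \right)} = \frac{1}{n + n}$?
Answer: $\frac{5611365}{182} \approx 30832.0$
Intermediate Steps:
$B{\left(x,n \right)} = \frac{1}{2 n}$
$G = \frac{16}{91}$ ($G = \frac{-17 + \left(1 + 0\right)}{-91} = \left(-17 + 1\right) \left(- \frac{1}{91}\right) = \left(-16\right) \left(- \frac{1}{91}\right) = \frac{16}{91} \approx 0.17582$)
$G - 322 \left(\left(-8\right) 12 + B{\left(6,2 \right)}\right) = \frac{16}{91} - 322 \left(\left(-8\right) 12 + \frac{1}{2 \cdot 2}\right) = \frac{16}{91} - 322 \left(-96 + \frac{1}{2} \cdot \frac{1}{2}\right) = \frac{16}{91} - 322 \left(-96 + \frac{1}{4}\right) = \frac{16}{91} - - \frac{61663}{2} = \frac{16}{91} + \frac{61663}{2} = \frac{5611365}{182}$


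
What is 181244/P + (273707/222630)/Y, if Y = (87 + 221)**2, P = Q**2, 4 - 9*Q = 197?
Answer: 44293066743737789/112383278478240 ≈ 394.13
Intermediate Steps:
Q = -193/9 (Q = 4/9 - 1/9*197 = 4/9 - 197/9 = -193/9 ≈ -21.444)
P = 37249/81 (P = (-193/9)**2 = 37249/81 ≈ 459.86)
Y = 94864 (Y = 308**2 = 94864)
181244/P + (273707/222630)/Y = 181244/(37249/81) + (273707/222630)/94864 = 181244*(81/37249) + (273707*(1/222630))*(1/94864) = 14680764/37249 + (273707/222630)*(1/94864) = 14680764/37249 + 39101/3017081760 = 44293066743737789/112383278478240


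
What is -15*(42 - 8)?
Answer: -510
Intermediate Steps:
-15*(42 - 8) = -15*34 = -510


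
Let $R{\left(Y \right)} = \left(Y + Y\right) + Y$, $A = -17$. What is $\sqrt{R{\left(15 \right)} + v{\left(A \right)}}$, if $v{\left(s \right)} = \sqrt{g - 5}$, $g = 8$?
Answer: $\sqrt{45 + \sqrt{3}} \approx 6.8361$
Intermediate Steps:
$v{\left(s \right)} = \sqrt{3}$ ($v{\left(s \right)} = \sqrt{8 - 5} = \sqrt{3}$)
$R{\left(Y \right)} = 3 Y$ ($R{\left(Y \right)} = 2 Y + Y = 3 Y$)
$\sqrt{R{\left(15 \right)} + v{\left(A \right)}} = \sqrt{3 \cdot 15 + \sqrt{3}} = \sqrt{45 + \sqrt{3}}$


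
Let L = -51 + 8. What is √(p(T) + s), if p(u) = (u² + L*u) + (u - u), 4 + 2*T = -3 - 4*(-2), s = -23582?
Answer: I*√94413/2 ≈ 153.63*I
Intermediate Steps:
L = -43
T = ½ (T = -2 + (-3 - 4*(-2))/2 = -2 + (-3 + 8)/2 = -2 + (½)*5 = -2 + 5/2 = ½ ≈ 0.50000)
p(u) = u² - 43*u (p(u) = (u² - 43*u) + (u - u) = (u² - 43*u) + 0 = u² - 43*u)
√(p(T) + s) = √((-43 + ½)/2 - 23582) = √((½)*(-85/2) - 23582) = √(-85/4 - 23582) = √(-94413/4) = I*√94413/2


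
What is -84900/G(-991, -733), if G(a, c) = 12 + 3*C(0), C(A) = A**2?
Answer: -7075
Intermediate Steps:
G(a, c) = 12 (G(a, c) = 12 + 3*0**2 = 12 + 3*0 = 12 + 0 = 12)
-84900/G(-991, -733) = -84900/12 = -84900*1/12 = -7075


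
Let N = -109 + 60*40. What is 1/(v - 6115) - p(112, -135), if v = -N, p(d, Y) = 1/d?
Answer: -4259/470736 ≈ -0.0090475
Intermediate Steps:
N = 2291 (N = -109 + 2400 = 2291)
v = -2291 (v = -1*2291 = -2291)
1/(v - 6115) - p(112, -135) = 1/(-2291 - 6115) - 1/112 = 1/(-8406) - 1*1/112 = -1/8406 - 1/112 = -4259/470736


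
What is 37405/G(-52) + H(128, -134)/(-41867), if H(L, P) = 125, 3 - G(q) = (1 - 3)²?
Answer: -1566035260/41867 ≈ -37405.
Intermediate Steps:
G(q) = -1 (G(q) = 3 - (1 - 3)² = 3 - 1*(-2)² = 3 - 1*4 = 3 - 4 = -1)
37405/G(-52) + H(128, -134)/(-41867) = 37405/(-1) + 125/(-41867) = 37405*(-1) + 125*(-1/41867) = -37405 - 125/41867 = -1566035260/41867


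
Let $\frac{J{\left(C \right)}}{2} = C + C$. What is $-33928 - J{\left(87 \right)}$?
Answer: $-34276$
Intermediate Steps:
$J{\left(C \right)} = 4 C$ ($J{\left(C \right)} = 2 \left(C + C\right) = 2 \cdot 2 C = 4 C$)
$-33928 - J{\left(87 \right)} = -33928 - 4 \cdot 87 = -33928 - 348 = -34276$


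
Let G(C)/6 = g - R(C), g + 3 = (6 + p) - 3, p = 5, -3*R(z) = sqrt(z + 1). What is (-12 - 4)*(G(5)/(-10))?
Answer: 48 + 16*sqrt(6)/5 ≈ 55.838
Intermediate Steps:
R(z) = -sqrt(1 + z)/3 (R(z) = -sqrt(z + 1)/3 = -sqrt(1 + z)/3)
g = 5 (g = -3 + ((6 + 5) - 3) = -3 + (11 - 3) = -3 + 8 = 5)
G(C) = 30 + 2*sqrt(1 + C) (G(C) = 6*(5 - (-1)*sqrt(1 + C)/3) = 6*(5 + sqrt(1 + C)/3) = 30 + 2*sqrt(1 + C))
(-12 - 4)*(G(5)/(-10)) = (-12 - 4)*((30 + 2*sqrt(1 + 5))/(-10)) = -16*(30 + 2*sqrt(6))*(-1)/10 = -16*(-3 - sqrt(6)/5) = 48 + 16*sqrt(6)/5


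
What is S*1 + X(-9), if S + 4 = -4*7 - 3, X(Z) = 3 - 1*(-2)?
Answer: -30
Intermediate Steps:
X(Z) = 5 (X(Z) = 3 + 2 = 5)
S = -35 (S = -4 + (-4*7 - 3) = -4 + (-28 - 3) = -4 - 31 = -35)
S*1 + X(-9) = -35*1 + 5 = -35 + 5 = -30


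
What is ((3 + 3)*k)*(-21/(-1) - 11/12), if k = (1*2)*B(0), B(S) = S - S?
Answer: 0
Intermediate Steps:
B(S) = 0
k = 0 (k = (1*2)*0 = 2*0 = 0)
((3 + 3)*k)*(-21/(-1) - 11/12) = ((3 + 3)*0)*(-21/(-1) - 11/12) = (6*0)*(-21*(-1) - 11*1/12) = 0*(21 - 11/12) = 0*(241/12) = 0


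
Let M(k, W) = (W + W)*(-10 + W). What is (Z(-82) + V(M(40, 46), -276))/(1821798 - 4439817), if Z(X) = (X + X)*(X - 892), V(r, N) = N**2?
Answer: -235912/2618019 ≈ -0.090111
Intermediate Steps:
M(k, W) = 2*W*(-10 + W) (M(k, W) = (2*W)*(-10 + W) = 2*W*(-10 + W))
Z(X) = 2*X*(-892 + X) (Z(X) = (2*X)*(-892 + X) = 2*X*(-892 + X))
(Z(-82) + V(M(40, 46), -276))/(1821798 - 4439817) = (2*(-82)*(-892 - 82) + (-276)**2)/(1821798 - 4439817) = (2*(-82)*(-974) + 76176)/(-2618019) = (159736 + 76176)*(-1/2618019) = 235912*(-1/2618019) = -235912/2618019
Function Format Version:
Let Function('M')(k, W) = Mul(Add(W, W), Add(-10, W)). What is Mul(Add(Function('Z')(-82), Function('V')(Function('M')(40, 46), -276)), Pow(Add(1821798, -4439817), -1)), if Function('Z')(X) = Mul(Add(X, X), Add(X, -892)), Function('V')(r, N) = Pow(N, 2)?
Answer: Rational(-235912, 2618019) ≈ -0.090111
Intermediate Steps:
Function('M')(k, W) = Mul(2, W, Add(-10, W)) (Function('M')(k, W) = Mul(Mul(2, W), Add(-10, W)) = Mul(2, W, Add(-10, W)))
Function('Z')(X) = Mul(2, X, Add(-892, X)) (Function('Z')(X) = Mul(Mul(2, X), Add(-892, X)) = Mul(2, X, Add(-892, X)))
Mul(Add(Function('Z')(-82), Function('V')(Function('M')(40, 46), -276)), Pow(Add(1821798, -4439817), -1)) = Mul(Add(Mul(2, -82, Add(-892, -82)), Pow(-276, 2)), Pow(Add(1821798, -4439817), -1)) = Mul(Add(Mul(2, -82, -974), 76176), Pow(-2618019, -1)) = Mul(Add(159736, 76176), Rational(-1, 2618019)) = Mul(235912, Rational(-1, 2618019)) = Rational(-235912, 2618019)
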